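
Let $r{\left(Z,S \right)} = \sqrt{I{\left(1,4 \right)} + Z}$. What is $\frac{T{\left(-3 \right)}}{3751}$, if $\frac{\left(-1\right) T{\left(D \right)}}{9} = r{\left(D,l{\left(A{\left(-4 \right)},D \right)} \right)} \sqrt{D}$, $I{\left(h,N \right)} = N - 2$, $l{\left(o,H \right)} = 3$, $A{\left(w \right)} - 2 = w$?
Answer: $\frac{9 \sqrt{3}}{3751} \approx 0.0041558$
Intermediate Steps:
$A{\left(w \right)} = 2 + w$
$I{\left(h,N \right)} = -2 + N$ ($I{\left(h,N \right)} = N - 2 = -2 + N$)
$r{\left(Z,S \right)} = \sqrt{2 + Z}$ ($r{\left(Z,S \right)} = \sqrt{\left(-2 + 4\right) + Z} = \sqrt{2 + Z}$)
$T{\left(D \right)} = - 9 \sqrt{D} \sqrt{2 + D}$ ($T{\left(D \right)} = - 9 \sqrt{2 + D} \sqrt{D} = - 9 \sqrt{D} \sqrt{2 + D}$)
$\frac{T{\left(-3 \right)}}{3751} = \frac{\left(-9\right) \sqrt{-3} \sqrt{2 - 3}}{3751} = - 9 i \sqrt{3} \sqrt{-1} \cdot \frac{1}{3751} = - 9 i \sqrt{3} i \frac{1}{3751} = 9 \sqrt{3} \cdot \frac{1}{3751} = \frac{9 \sqrt{3}}{3751}$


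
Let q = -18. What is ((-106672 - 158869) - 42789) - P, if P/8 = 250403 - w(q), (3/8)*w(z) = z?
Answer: -2311938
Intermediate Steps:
w(z) = 8*z/3
P = 2003608 (P = 8*(250403 - 8*(-18)/3) = 8*(250403 - 1*(-48)) = 8*(250403 + 48) = 8*250451 = 2003608)
((-106672 - 158869) - 42789) - P = ((-106672 - 158869) - 42789) - 1*2003608 = (-265541 - 42789) - 2003608 = -308330 - 2003608 = -2311938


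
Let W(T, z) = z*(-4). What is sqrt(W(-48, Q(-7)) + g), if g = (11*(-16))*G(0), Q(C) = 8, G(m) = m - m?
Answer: 4*I*sqrt(2) ≈ 5.6569*I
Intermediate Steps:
G(m) = 0
W(T, z) = -4*z
g = 0 (g = (11*(-16))*0 = -176*0 = 0)
sqrt(W(-48, Q(-7)) + g) = sqrt(-4*8 + 0) = sqrt(-32 + 0) = sqrt(-32) = 4*I*sqrt(2)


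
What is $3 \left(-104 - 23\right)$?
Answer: $-381$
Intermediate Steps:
$3 \left(-104 - 23\right) = 3 \left(-127\right) = -381$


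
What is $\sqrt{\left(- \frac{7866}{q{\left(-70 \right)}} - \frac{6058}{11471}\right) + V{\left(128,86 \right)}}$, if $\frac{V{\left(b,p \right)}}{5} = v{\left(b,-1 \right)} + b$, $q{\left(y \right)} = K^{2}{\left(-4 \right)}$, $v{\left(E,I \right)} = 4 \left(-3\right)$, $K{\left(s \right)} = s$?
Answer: $\frac{\sqrt{184947690086}}{45884} \approx 9.3727$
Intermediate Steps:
$v{\left(E,I \right)} = -12$
$q{\left(y \right)} = 16$ ($q{\left(y \right)} = \left(-4\right)^{2} = 16$)
$V{\left(b,p \right)} = -60 + 5 b$ ($V{\left(b,p \right)} = 5 \left(-12 + b\right) = -60 + 5 b$)
$\sqrt{\left(- \frac{7866}{q{\left(-70 \right)}} - \frac{6058}{11471}\right) + V{\left(128,86 \right)}} = \sqrt{\left(- \frac{7866}{16} - \frac{6058}{11471}\right) + \left(-60 + 5 \cdot 128\right)} = \sqrt{\left(\left(-7866\right) \frac{1}{16} - \frac{6058}{11471}\right) + \left(-60 + 640\right)} = \sqrt{\left(- \frac{3933}{8} - \frac{6058}{11471}\right) + 580} = \sqrt{- \frac{45163907}{91768} + 580} = \sqrt{\frac{8061533}{91768}} = \frac{\sqrt{184947690086}}{45884}$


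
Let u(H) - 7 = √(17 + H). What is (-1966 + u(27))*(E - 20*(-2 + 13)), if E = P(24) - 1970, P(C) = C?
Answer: 4243194 - 4332*√11 ≈ 4.2288e+6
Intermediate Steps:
u(H) = 7 + √(17 + H)
E = -1946 (E = 24 - 1970 = -1946)
(-1966 + u(27))*(E - 20*(-2 + 13)) = (-1966 + (7 + √(17 + 27)))*(-1946 - 20*(-2 + 13)) = (-1966 + (7 + √44))*(-1946 - 20*11) = (-1966 + (7 + 2*√11))*(-1946 - 220) = (-1959 + 2*√11)*(-2166) = 4243194 - 4332*√11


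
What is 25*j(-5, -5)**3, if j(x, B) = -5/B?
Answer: 25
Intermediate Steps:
25*j(-5, -5)**3 = 25*(-5/(-5))**3 = 25*(-5*(-1/5))**3 = 25*1**3 = 25*1 = 25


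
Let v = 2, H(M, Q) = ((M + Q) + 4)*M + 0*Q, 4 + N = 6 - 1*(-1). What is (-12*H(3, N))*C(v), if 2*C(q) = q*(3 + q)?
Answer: -1800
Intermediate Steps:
N = 3 (N = -4 + (6 - 1*(-1)) = -4 + (6 + 1) = -4 + 7 = 3)
H(M, Q) = M*(4 + M + Q) (H(M, Q) = (4 + M + Q)*M + 0 = M*(4 + M + Q) + 0 = M*(4 + M + Q))
C(q) = q*(3 + q)/2 (C(q) = (q*(3 + q))/2 = q*(3 + q)/2)
(-12*H(3, N))*C(v) = (-36*(4 + 3 + 3))*((½)*2*(3 + 2)) = (-36*10)*((½)*2*5) = -12*30*5 = -360*5 = -1800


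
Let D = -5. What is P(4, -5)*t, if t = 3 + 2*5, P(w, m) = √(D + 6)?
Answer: 13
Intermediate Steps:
P(w, m) = 1 (P(w, m) = √(-5 + 6) = √1 = 1)
t = 13 (t = 3 + 10 = 13)
P(4, -5)*t = 1*13 = 13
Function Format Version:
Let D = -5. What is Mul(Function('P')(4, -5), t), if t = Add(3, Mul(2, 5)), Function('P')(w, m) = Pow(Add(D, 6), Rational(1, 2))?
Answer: 13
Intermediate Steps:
Function('P')(w, m) = 1 (Function('P')(w, m) = Pow(Add(-5, 6), Rational(1, 2)) = Pow(1, Rational(1, 2)) = 1)
t = 13 (t = Add(3, 10) = 13)
Mul(Function('P')(4, -5), t) = Mul(1, 13) = 13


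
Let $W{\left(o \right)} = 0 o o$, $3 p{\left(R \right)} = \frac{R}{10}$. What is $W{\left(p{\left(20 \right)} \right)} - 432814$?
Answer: $-432814$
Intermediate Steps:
$p{\left(R \right)} = \frac{R}{30}$ ($p{\left(R \right)} = \frac{R \frac{1}{10}}{3} = \frac{\frac{1}{10} R}{3} = \frac{R}{30}$)
$W{\left(o \right)} = 0$ ($W{\left(o \right)} = 0 o = 0$)
$W{\left(p{\left(20 \right)} \right)} - 432814 = 0 - 432814 = -432814$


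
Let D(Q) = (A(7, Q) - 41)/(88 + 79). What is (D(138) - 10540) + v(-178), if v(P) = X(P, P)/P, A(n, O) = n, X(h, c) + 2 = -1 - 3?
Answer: -156658545/14863 ≈ -10540.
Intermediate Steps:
X(h, c) = -6 (X(h, c) = -2 + (-1 - 3) = -2 - 4 = -6)
D(Q) = -34/167 (D(Q) = (7 - 41)/(88 + 79) = -34/167)
v(P) = -6/P
(D(138) - 10540) + v(-178) = (-34/167 - 10540) - 6/(-178) = -1760214/167 - 6*(-1/178) = -1760214/167 + 3/89 = -156658545/14863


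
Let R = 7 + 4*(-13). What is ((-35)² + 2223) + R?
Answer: 3403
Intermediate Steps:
R = -45 (R = 7 - 52 = -45)
((-35)² + 2223) + R = ((-35)² + 2223) - 45 = (1225 + 2223) - 45 = 3448 - 45 = 3403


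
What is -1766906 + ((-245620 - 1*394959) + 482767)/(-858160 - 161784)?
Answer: -450536253863/254986 ≈ -1.7669e+6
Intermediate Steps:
-1766906 + ((-245620 - 1*394959) + 482767)/(-858160 - 161784) = -1766906 + ((-245620 - 394959) + 482767)/(-1019944) = -1766906 + (-640579 + 482767)*(-1/1019944) = -1766906 - 157812*(-1/1019944) = -1766906 + 39453/254986 = -450536253863/254986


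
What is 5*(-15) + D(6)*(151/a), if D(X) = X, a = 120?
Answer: -1349/20 ≈ -67.450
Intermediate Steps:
5*(-15) + D(6)*(151/a) = 5*(-15) + 6*(151/120) = -75 + 6*(151*(1/120)) = -75 + 6*(151/120) = -75 + 151/20 = -1349/20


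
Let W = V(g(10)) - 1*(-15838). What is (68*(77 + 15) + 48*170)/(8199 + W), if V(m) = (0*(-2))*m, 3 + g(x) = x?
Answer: 14416/24037 ≈ 0.59974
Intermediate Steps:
g(x) = -3 + x
V(m) = 0 (V(m) = 0*m = 0)
W = 15838 (W = 0 - 1*(-15838) = 0 + 15838 = 15838)
(68*(77 + 15) + 48*170)/(8199 + W) = (68*(77 + 15) + 48*170)/(8199 + 15838) = (68*92 + 8160)/24037 = (6256 + 8160)*(1/24037) = 14416*(1/24037) = 14416/24037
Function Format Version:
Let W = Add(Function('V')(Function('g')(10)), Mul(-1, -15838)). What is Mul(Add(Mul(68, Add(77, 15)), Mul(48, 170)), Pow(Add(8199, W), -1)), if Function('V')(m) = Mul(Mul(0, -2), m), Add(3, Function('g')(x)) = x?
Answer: Rational(14416, 24037) ≈ 0.59974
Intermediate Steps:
Function('g')(x) = Add(-3, x)
Function('V')(m) = 0 (Function('V')(m) = Mul(0, m) = 0)
W = 15838 (W = Add(0, Mul(-1, -15838)) = Add(0, 15838) = 15838)
Mul(Add(Mul(68, Add(77, 15)), Mul(48, 170)), Pow(Add(8199, W), -1)) = Mul(Add(Mul(68, Add(77, 15)), Mul(48, 170)), Pow(Add(8199, 15838), -1)) = Mul(Add(Mul(68, 92), 8160), Pow(24037, -1)) = Mul(Add(6256, 8160), Rational(1, 24037)) = Mul(14416, Rational(1, 24037)) = Rational(14416, 24037)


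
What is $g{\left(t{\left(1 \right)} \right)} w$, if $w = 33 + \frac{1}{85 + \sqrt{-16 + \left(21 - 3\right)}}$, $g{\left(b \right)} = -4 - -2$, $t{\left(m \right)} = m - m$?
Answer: $- \frac{476888}{7223} + \frac{2 \sqrt{2}}{7223} \approx -66.023$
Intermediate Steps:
$t{\left(m \right)} = 0$
$g{\left(b \right)} = -2$ ($g{\left(b \right)} = -4 + 2 = -2$)
$w = 33 + \frac{1}{85 + \sqrt{2}}$ ($w = 33 + \frac{1}{85 + \sqrt{-16 + 18}} = 33 + \frac{1}{85 + \sqrt{2}} \approx 33.012$)
$g{\left(t{\left(1 \right)} \right)} w = - 2 \left(\frac{238444}{7223} - \frac{\sqrt{2}}{7223}\right) = - \frac{476888}{7223} + \frac{2 \sqrt{2}}{7223}$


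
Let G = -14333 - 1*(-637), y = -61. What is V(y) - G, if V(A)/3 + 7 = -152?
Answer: 13219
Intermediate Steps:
V(A) = -477 (V(A) = -21 + 3*(-152) = -21 - 456 = -477)
G = -13696 (G = -14333 + 637 = -13696)
V(y) - G = -477 - 1*(-13696) = -477 + 13696 = 13219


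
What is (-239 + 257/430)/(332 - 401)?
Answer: 34171/9890 ≈ 3.4551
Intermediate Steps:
(-239 + 257/430)/(332 - 401) = (-239 + 257*(1/430))/(-69) = (-239 + 257/430)*(-1/69) = -102513/430*(-1/69) = 34171/9890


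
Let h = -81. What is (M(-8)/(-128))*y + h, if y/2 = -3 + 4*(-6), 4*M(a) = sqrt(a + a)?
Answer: -81 + 27*I/64 ≈ -81.0 + 0.42188*I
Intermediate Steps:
M(a) = sqrt(2)*sqrt(a)/4 (M(a) = sqrt(a + a)/4 = sqrt(2*a)/4 = (sqrt(2)*sqrt(a))/4 = sqrt(2)*sqrt(a)/4)
y = -54 (y = 2*(-3 + 4*(-6)) = 2*(-3 - 24) = 2*(-27) = -54)
(M(-8)/(-128))*y + h = ((sqrt(2)*sqrt(-8)/4)/(-128))*(-54) - 81 = ((sqrt(2)*(2*I*sqrt(2))/4)*(-1/128))*(-54) - 81 = (I*(-1/128))*(-54) - 81 = -I/128*(-54) - 81 = 27*I/64 - 81 = -81 + 27*I/64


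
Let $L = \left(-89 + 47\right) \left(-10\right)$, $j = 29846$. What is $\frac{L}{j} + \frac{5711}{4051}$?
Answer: $\frac{86075963}{60453073} \approx 1.4238$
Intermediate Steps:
$L = 420$ ($L = \left(-42\right) \left(-10\right) = 420$)
$\frac{L}{j} + \frac{5711}{4051} = \frac{420}{29846} + \frac{5711}{4051} = 420 \cdot \frac{1}{29846} + 5711 \cdot \frac{1}{4051} = \frac{210}{14923} + \frac{5711}{4051} = \frac{86075963}{60453073}$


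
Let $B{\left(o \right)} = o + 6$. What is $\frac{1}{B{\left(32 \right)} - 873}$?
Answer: $- \frac{1}{835} \approx -0.0011976$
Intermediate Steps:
$B{\left(o \right)} = 6 + o$
$\frac{1}{B{\left(32 \right)} - 873} = \frac{1}{\left(6 + 32\right) - 873} = \frac{1}{38 - 873} = \frac{1}{-835} = - \frac{1}{835}$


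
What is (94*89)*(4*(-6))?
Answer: -200784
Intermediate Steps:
(94*89)*(4*(-6)) = 8366*(-24) = -200784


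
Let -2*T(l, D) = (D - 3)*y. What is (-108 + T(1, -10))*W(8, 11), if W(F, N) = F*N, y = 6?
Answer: -6072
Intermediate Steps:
T(l, D) = 9 - 3*D (T(l, D) = -(D - 3)*6/2 = -(-3 + D)*6/2 = -(-18 + 6*D)/2 = 9 - 3*D)
(-108 + T(1, -10))*W(8, 11) = (-108 + (9 - 3*(-10)))*(8*11) = (-108 + (9 + 30))*88 = (-108 + 39)*88 = -69*88 = -6072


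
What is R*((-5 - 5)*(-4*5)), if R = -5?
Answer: -1000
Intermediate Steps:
R*((-5 - 5)*(-4*5)) = -5*(-5 - 5)*(-4*5) = -(-50)*(-20) = -5*200 = -1000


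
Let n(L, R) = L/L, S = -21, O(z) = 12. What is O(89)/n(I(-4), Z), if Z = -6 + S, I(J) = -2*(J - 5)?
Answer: 12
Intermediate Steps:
I(J) = 10 - 2*J (I(J) = -2*(-5 + J) = 10 - 2*J)
Z = -27 (Z = -6 - 21 = -27)
n(L, R) = 1
O(89)/n(I(-4), Z) = 12/1 = 12*1 = 12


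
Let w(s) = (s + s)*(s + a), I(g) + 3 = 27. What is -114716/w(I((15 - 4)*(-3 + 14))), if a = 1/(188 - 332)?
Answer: -344148/3455 ≈ -99.609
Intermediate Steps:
I(g) = 24 (I(g) = -3 + 27 = 24)
a = -1/144 (a = 1/(-144) = -1/144 ≈ -0.0069444)
w(s) = 2*s*(-1/144 + s) (w(s) = (s + s)*(s - 1/144) = (2*s)*(-1/144 + s) = 2*s*(-1/144 + s))
-114716/w(I((15 - 4)*(-3 + 14))) = -114716*3/(-1 + 144*24) = -114716*3/(-1 + 3456) = -114716/((1/72)*24*3455) = -114716/3455/3 = -114716*3/3455 = -344148/3455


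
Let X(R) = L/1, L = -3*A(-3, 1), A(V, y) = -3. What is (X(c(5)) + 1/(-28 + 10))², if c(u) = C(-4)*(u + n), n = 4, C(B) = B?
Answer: 25921/324 ≈ 80.003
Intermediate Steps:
L = 9 (L = -3*(-3) = 9)
c(u) = -16 - 4*u (c(u) = -4*(u + 4) = -4*(4 + u) = -16 - 4*u)
X(R) = 9 (X(R) = 9/1 = 9*1 = 9)
(X(c(5)) + 1/(-28 + 10))² = (9 + 1/(-28 + 10))² = (9 + 1/(-18))² = (9 - 1/18)² = (161/18)² = 25921/324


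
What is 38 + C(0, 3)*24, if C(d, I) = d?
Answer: 38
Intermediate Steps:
38 + C(0, 3)*24 = 38 + 0*24 = 38 + 0 = 38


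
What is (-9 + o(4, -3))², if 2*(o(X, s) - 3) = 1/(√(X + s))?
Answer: 121/4 ≈ 30.250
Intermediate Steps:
o(X, s) = 3 + 1/(2*√(X + s)) (o(X, s) = 3 + 1/(2*(√(X + s))) = 3 + 1/(2*√(X + s)))
(-9 + o(4, -3))² = (-9 + (3 + 1/(2*√(4 - 3))))² = (-9 + (3 + 1/(2*√1)))² = (-9 + (3 + (½)*1))² = (-9 + (3 + ½))² = (-9 + 7/2)² = (-11/2)² = 121/4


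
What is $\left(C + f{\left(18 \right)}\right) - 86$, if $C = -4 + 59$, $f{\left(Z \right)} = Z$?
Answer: $-13$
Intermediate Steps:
$C = 55$
$\left(C + f{\left(18 \right)}\right) - 86 = \left(55 + 18\right) - 86 = 73 - 86 = -13$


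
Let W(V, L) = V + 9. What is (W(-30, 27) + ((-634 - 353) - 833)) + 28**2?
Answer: -1057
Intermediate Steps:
W(V, L) = 9 + V
(W(-30, 27) + ((-634 - 353) - 833)) + 28**2 = ((9 - 30) + ((-634 - 353) - 833)) + 28**2 = (-21 + (-987 - 833)) + 784 = (-21 - 1820) + 784 = -1841 + 784 = -1057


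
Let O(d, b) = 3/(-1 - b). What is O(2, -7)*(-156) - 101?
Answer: -179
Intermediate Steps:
O(2, -7)*(-156) - 101 = -3/(1 - 7)*(-156) - 101 = -3/(-6)*(-156) - 101 = -3*(-1/6)*(-156) - 101 = (1/2)*(-156) - 101 = -78 - 101 = -179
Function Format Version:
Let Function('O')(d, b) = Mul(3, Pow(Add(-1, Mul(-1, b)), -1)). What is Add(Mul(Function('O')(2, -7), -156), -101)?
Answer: -179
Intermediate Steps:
Add(Mul(Function('O')(2, -7), -156), -101) = Add(Mul(Mul(-3, Pow(Add(1, -7), -1)), -156), -101) = Add(Mul(Mul(-3, Pow(-6, -1)), -156), -101) = Add(Mul(Mul(-3, Rational(-1, 6)), -156), -101) = Add(Mul(Rational(1, 2), -156), -101) = Add(-78, -101) = -179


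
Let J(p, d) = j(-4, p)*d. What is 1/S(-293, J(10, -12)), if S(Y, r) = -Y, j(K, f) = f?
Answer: 1/293 ≈ 0.0034130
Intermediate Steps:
J(p, d) = d*p (J(p, d) = p*d = d*p)
1/S(-293, J(10, -12)) = 1/(-1*(-293)) = 1/293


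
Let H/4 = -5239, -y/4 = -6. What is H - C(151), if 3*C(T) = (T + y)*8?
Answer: -64268/3 ≈ -21423.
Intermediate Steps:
y = 24 (y = -4*(-6) = 24)
H = -20956 (H = 4*(-5239) = -20956)
C(T) = 64 + 8*T/3 (C(T) = ((T + 24)*8)/3 = ((24 + T)*8)/3 = (192 + 8*T)/3 = 64 + 8*T/3)
H - C(151) = -20956 - (64 + (8/3)*151) = -20956 - (64 + 1208/3) = -20956 - 1*1400/3 = -20956 - 1400/3 = -64268/3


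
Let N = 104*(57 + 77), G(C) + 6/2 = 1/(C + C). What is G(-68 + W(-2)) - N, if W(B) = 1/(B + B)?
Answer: -3805349/273 ≈ -13939.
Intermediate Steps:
W(B) = 1/(2*B)
G(C) = -3 + 1/(2*C) (G(C) = -3 + 1/(C + C) = -3 + 1/(2*C))
N = 13936 (N = 104*134 = 13936)
G(-68 + W(-2)) - N = (-3 + 1/(2*(-68 + (½)/(-2)))) - 1*13936 = (-3 + 1/(2*(-68 + (½)*(-½)))) - 13936 = (-3 + 1/(2*(-68 - ¼))) - 13936 = (-3 + 1/(2*(-273/4))) - 13936 = (-3 + (½)*(-4/273)) - 13936 = (-3 - 2/273) - 13936 = -821/273 - 13936 = -3805349/273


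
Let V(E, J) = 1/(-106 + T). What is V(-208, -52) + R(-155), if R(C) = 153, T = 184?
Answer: 11935/78 ≈ 153.01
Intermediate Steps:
V(E, J) = 1/78 (V(E, J) = 1/(-106 + 184) = 1/78)
V(-208, -52) + R(-155) = 1/78 + 153 = 11935/78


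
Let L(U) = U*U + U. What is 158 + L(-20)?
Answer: 538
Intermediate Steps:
L(U) = U + U² (L(U) = U² + U = U + U²)
158 + L(-20) = 158 - 20*(1 - 20) = 158 - 20*(-19) = 158 + 380 = 538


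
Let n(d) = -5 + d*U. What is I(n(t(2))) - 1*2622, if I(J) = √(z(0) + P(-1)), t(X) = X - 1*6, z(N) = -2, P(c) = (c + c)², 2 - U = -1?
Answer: -2622 + √2 ≈ -2620.6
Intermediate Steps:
U = 3 (U = 2 - 1*(-1) = 2 + 1 = 3)
P(c) = 4*c² (P(c) = (2*c)² = 4*c²)
t(X) = -6 + X (t(X) = X - 6 = -6 + X)
n(d) = -5 + 3*d (n(d) = -5 + d*3 = -5 + 3*d)
I(J) = √2 (I(J) = √(-2 + 4*(-1)²) = √(-2 + 4*1) = √(-2 + 4) = √2)
I(n(t(2))) - 1*2622 = √2 - 1*2622 = √2 - 2622 = -2622 + √2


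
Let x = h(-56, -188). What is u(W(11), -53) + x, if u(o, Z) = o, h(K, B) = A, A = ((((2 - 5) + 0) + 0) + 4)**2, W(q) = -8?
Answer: -7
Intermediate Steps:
A = 1 (A = (((-3 + 0) + 0) + 4)**2 = ((-3 + 0) + 4)**2 = (-3 + 4)**2 = 1**2 = 1)
h(K, B) = 1
x = 1
u(W(11), -53) + x = -8 + 1 = -7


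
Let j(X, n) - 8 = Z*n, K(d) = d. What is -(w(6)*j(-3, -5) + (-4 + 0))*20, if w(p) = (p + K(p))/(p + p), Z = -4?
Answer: -480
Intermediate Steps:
w(p) = 1 (w(p) = (p + p)/(p + p) = (2*p)/((2*p)) = (2*p)*(1/(2*p)) = 1)
j(X, n) = 8 - 4*n
-(w(6)*j(-3, -5) + (-4 + 0))*20 = -(1*(8 - 4*(-5)) + (-4 + 0))*20 = -(1*(8 + 20) - 4)*20 = -(1*28 - 4)*20 = -(28 - 4)*20 = -1*24*20 = -24*20 = -480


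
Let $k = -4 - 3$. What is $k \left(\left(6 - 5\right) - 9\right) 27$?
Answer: $1512$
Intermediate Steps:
$k = -7$ ($k = -4 - 3 = -7$)
$k \left(\left(6 - 5\right) - 9\right) 27 = - 7 \left(\left(6 - 5\right) - 9\right) 27 = - 7 \left(1 - 9\right) 27 = \left(-7\right) \left(-8\right) 27 = 56 \cdot 27 = 1512$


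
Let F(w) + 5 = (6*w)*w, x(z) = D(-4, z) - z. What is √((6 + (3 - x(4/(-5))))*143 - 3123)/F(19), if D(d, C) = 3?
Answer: I*√59485/10805 ≈ 0.022572*I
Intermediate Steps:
x(z) = 3 - z
F(w) = -5 + 6*w² (F(w) = -5 + (6*w)*w = -5 + 6*w²)
√((6 + (3 - x(4/(-5))))*143 - 3123)/F(19) = √((6 + (3 - (3 - 4/(-5))))*143 - 3123)/(-5 + 6*19²) = √((6 + (3 - (3 - 4*(-1)/5)))*143 - 3123)/(-5 + 6*361) = √((6 + (3 - (3 - 1*(-⅘))))*143 - 3123)/(-5 + 2166) = √((6 + (3 - (3 + ⅘)))*143 - 3123)/2161 = √((6 + (3 - 1*19/5))*143 - 3123)*(1/2161) = √((6 + (3 - 19/5))*143 - 3123)*(1/2161) = √((6 - ⅘)*143 - 3123)*(1/2161) = √((26/5)*143 - 3123)*(1/2161) = √(3718/5 - 3123)*(1/2161) = √(-11897/5)*(1/2161) = (I*√59485/5)*(1/2161) = I*√59485/10805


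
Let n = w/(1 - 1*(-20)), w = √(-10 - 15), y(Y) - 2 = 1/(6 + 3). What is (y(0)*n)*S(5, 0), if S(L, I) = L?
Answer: 475*I/189 ≈ 2.5132*I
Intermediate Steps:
y(Y) = 19/9 (y(Y) = 2 + 1/(6 + 3) = 2 + 1/9 = 2 + ⅑ = 19/9)
w = 5*I (w = √(-25) = 5*I ≈ 5.0*I)
n = 5*I/21 (n = (5*I)/(1 - 1*(-20)) = (5*I)/(1 + 20) = (5*I)/21 = (5*I)*(1/21) = 5*I/21 ≈ 0.2381*I)
(y(0)*n)*S(5, 0) = (19*(5*I/21)/9)*5 = (95*I/189)*5 = 475*I/189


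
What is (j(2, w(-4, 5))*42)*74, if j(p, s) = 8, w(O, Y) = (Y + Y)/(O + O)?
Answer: 24864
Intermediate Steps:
w(O, Y) = Y/O (w(O, Y) = (2*Y)/((2*O)) = (2*Y)*(1/(2*O)) = Y/O)
(j(2, w(-4, 5))*42)*74 = (8*42)*74 = 336*74 = 24864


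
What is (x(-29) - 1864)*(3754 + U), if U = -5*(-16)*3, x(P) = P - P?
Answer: -7444816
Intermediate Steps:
x(P) = 0
U = 240 (U = 80*3 = 240)
(x(-29) - 1864)*(3754 + U) = (0 - 1864)*(3754 + 240) = -1864*3994 = -7444816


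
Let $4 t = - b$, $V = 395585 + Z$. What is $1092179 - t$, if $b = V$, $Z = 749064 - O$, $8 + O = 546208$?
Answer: $\frac{4967165}{4} \approx 1.2418 \cdot 10^{6}$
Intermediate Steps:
$O = 546200$ ($O = -8 + 546208 = 546200$)
$Z = 202864$ ($Z = 749064 - 546200 = 202864$)
$V = 598449$ ($V = 395585 + 202864 = 598449$)
$b = 598449$
$t = - \frac{598449}{4}$ ($t = \frac{\left(-1\right) 598449}{4} = \frac{1}{4} \left(-598449\right) = - \frac{598449}{4} \approx -1.4961 \cdot 10^{5}$)
$1092179 - t = 1092179 - - \frac{598449}{4} = 1092179 + \frac{598449}{4} = \frac{4967165}{4}$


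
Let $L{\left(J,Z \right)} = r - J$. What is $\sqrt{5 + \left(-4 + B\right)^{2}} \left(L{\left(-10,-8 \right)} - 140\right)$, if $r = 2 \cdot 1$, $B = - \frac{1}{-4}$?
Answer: $- 32 \sqrt{305} \approx -558.86$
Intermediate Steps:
$B = \frac{1}{4}$ ($B = \left(-1\right) \left(- \frac{1}{4}\right) = \frac{1}{4} \approx 0.25$)
$r = 2$
$L{\left(J,Z \right)} = 2 - J$
$\sqrt{5 + \left(-4 + B\right)^{2}} \left(L{\left(-10,-8 \right)} - 140\right) = \sqrt{5 + \left(-4 + \frac{1}{4}\right)^{2}} \left(\left(2 - -10\right) - 140\right) = \sqrt{5 + \left(- \frac{15}{4}\right)^{2}} \left(\left(2 + 10\right) - 140\right) = \sqrt{5 + \frac{225}{16}} \left(12 - 140\right) = \sqrt{\frac{305}{16}} \left(-128\right) = \frac{\sqrt{305}}{4} \left(-128\right) = - 32 \sqrt{305}$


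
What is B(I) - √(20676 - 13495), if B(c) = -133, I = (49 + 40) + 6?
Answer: -133 - √7181 ≈ -217.74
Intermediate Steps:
I = 95 (I = 89 + 6 = 95)
B(I) - √(20676 - 13495) = -133 - √(20676 - 13495) = -133 - √7181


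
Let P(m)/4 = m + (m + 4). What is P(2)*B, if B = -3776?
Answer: -120832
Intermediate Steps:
P(m) = 16 + 8*m (P(m) = 4*(m + (m + 4)) = 4*(m + (4 + m)) = 4*(4 + 2*m) = 16 + 8*m)
P(2)*B = (16 + 8*2)*(-3776) = (16 + 16)*(-3776) = 32*(-3776) = -120832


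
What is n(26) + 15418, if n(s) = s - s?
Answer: 15418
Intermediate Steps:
n(s) = 0
n(26) + 15418 = 0 + 15418 = 15418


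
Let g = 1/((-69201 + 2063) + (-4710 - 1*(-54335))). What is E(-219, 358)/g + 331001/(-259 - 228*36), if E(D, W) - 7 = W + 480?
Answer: -125299103496/8467 ≈ -1.4799e+7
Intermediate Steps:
E(D, W) = 487 + W (E(D, W) = 7 + (W + 480) = 7 + (480 + W) = 487 + W)
g = -1/17513 (g = 1/(-67138 + (-4710 + 54335)) = 1/(-67138 + 49625) = 1/(-17513) = -1/17513 ≈ -5.7100e-5)
E(-219, 358)/g + 331001/(-259 - 228*36) = (487 + 358)/(-1/17513) + 331001/(-259 - 228*36) = 845*(-17513) + 331001/(-259 - 8208) = -14798485 + 331001/(-8467) = -14798485 + 331001*(-1/8467) = -14798485 - 331001/8467 = -125299103496/8467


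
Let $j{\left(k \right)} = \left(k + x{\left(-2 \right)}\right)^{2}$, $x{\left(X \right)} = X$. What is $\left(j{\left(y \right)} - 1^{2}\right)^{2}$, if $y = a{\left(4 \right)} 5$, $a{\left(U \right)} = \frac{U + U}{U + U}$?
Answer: $64$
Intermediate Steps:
$a{\left(U \right)} = 1$ ($a{\left(U \right)} = \frac{2 U}{2 U} = 2 U \frac{1}{2 U} = 1$)
$y = 5$ ($y = 1 \cdot 5 = 5$)
$j{\left(k \right)} = \left(-2 + k\right)^{2}$ ($j{\left(k \right)} = \left(k - 2\right)^{2} = \left(-2 + k\right)^{2}$)
$\left(j{\left(y \right)} - 1^{2}\right)^{2} = \left(\left(-2 + 5\right)^{2} - 1^{2}\right)^{2} = \left(3^{2} - 1\right)^{2} = \left(9 - 1\right)^{2} = 8^{2} = 64$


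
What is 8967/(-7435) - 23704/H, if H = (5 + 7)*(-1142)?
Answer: 6669434/12736155 ≈ 0.52366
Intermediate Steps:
H = -13704 (H = 12*(-1142) = -13704)
8967/(-7435) - 23704/H = 8967/(-7435) - 23704/(-13704) = 8967*(-1/7435) - 23704*(-1/13704) = -8967/7435 + 2963/1713 = 6669434/12736155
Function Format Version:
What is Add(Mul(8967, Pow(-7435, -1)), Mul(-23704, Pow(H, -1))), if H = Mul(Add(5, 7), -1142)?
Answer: Rational(6669434, 12736155) ≈ 0.52366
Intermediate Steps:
H = -13704 (H = Mul(12, -1142) = -13704)
Add(Mul(8967, Pow(-7435, -1)), Mul(-23704, Pow(H, -1))) = Add(Mul(8967, Pow(-7435, -1)), Mul(-23704, Pow(-13704, -1))) = Add(Mul(8967, Rational(-1, 7435)), Mul(-23704, Rational(-1, 13704))) = Add(Rational(-8967, 7435), Rational(2963, 1713)) = Rational(6669434, 12736155)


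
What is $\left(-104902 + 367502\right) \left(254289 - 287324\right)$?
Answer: $-8674991000$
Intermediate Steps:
$\left(-104902 + 367502\right) \left(254289 - 287324\right) = 262600 \left(-33035\right) = -8674991000$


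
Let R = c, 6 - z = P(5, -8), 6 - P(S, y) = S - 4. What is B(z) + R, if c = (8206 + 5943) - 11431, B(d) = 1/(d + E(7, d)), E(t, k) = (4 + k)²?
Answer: 70669/26 ≈ 2718.0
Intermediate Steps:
P(S, y) = 10 - S (P(S, y) = 6 - (S - 4) = 6 - (-4 + S) = 6 + (4 - S) = 10 - S)
z = 1 (z = 6 - (10 - 1*5) = 6 - (10 - 5) = 6 - 1*5 = 6 - 5 = 1)
B(d) = 1/(d + (4 + d)²)
c = 2718 (c = 14149 - 11431 = 2718)
R = 2718
B(z) + R = 1/(1 + (4 + 1)²) + 2718 = 1/(1 + 5²) + 2718 = 1/(1 + 25) + 2718 = 1/26 + 2718 = 70669/26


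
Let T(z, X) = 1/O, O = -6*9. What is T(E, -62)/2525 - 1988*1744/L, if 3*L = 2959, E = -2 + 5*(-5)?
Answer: -1418205804559/403459650 ≈ -3515.1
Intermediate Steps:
E = -27 (E = -2 - 25 = -27)
L = 2959/3 (L = (⅓)*2959 = 2959/3 ≈ 986.33)
O = -54
T(z, X) = -1/54 (T(z, X) = 1/(-54) = -1/54)
T(E, -62)/2525 - 1988*1744/L = -1/54/2525 - 1988/((2959/3)/1744) = -1/54*1/2525 - 1988/((2959/3)*(1/1744)) = -1/136350 - 1988/2959/5232 = -1/136350 - 1988*5232/2959 = -1/136350 - 10401216/2959 = -1418205804559/403459650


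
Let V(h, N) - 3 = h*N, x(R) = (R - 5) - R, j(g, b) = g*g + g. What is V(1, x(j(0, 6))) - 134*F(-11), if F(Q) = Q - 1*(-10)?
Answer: 132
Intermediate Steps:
j(g, b) = g + g² (j(g, b) = g² + g = g + g²)
F(Q) = 10 + Q (F(Q) = Q + 10 = 10 + Q)
x(R) = -5 (x(R) = (-5 + R) - R = -5)
V(h, N) = 3 + N*h (V(h, N) = 3 + h*N = 3 + N*h)
V(1, x(j(0, 6))) - 134*F(-11) = (3 - 5*1) - 134*(10 - 11) = (3 - 5) - 134*(-1) = -2 + 134 = 132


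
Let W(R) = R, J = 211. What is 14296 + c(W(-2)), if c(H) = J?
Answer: 14507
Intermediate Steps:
c(H) = 211
14296 + c(W(-2)) = 14296 + 211 = 14507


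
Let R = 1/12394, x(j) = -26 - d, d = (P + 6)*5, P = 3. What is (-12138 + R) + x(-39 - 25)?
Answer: -151318345/12394 ≈ -12209.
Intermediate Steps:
d = 45 (d = (3 + 6)*5 = 9*5 = 45)
x(j) = -71 (x(j) = -26 - 1*45 = -26 - 45 = -71)
R = 1/12394 ≈ 8.0684e-5
(-12138 + R) + x(-39 - 25) = (-12138 + 1/12394) - 71 = -150438371/12394 - 71 = -151318345/12394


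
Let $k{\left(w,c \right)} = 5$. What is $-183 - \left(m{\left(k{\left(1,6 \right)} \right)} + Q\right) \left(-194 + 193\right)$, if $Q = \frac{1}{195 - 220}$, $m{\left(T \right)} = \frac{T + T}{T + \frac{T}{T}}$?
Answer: $- \frac{13603}{75} \approx -181.37$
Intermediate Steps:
$m{\left(T \right)} = \frac{2 T}{1 + T}$ ($m{\left(T \right)} = \frac{2 T}{T + 1} = \frac{2 T}{1 + T}$)
$Q = - \frac{1}{25}$ ($Q = \frac{1}{-25} = - \frac{1}{25} \approx -0.04$)
$-183 - \left(m{\left(k{\left(1,6 \right)} \right)} + Q\right) \left(-194 + 193\right) = -183 - \left(2 \cdot 5 \frac{1}{1 + 5} - \frac{1}{25}\right) \left(-194 + 193\right) = -183 - \left(2 \cdot 5 \cdot \frac{1}{6} - \frac{1}{25}\right) \left(-1\right) = -183 - \left(\frac{5}{3} - \frac{1}{25}\right) \left(-1\right) = -183 - \frac{122}{75} \left(-1\right) = -183 - - \frac{122}{75} = -183 + \frac{122}{75} = - \frac{13603}{75}$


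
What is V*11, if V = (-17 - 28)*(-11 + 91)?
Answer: -39600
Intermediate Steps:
V = -3600 (V = -45*80 = -3600)
V*11 = -3600*11 = -39600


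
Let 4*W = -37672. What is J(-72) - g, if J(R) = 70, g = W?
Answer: 9488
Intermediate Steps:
W = -9418 (W = (1/4)*(-37672) = -9418)
g = -9418
J(-72) - g = 70 - 1*(-9418) = 70 + 9418 = 9488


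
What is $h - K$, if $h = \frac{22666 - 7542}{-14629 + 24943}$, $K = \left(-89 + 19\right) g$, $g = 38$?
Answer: $\frac{13725182}{5157} \approx 2661.5$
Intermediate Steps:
$K = -2660$ ($K = \left(-89 + 19\right) 38 = \left(-70\right) 38 = -2660$)
$h = \frac{7562}{5157}$ ($h = \frac{15124}{10314} = 15124 \cdot \frac{1}{10314} = \frac{7562}{5157} \approx 1.4664$)
$h - K = \frac{7562}{5157} - -2660 = \frac{7562}{5157} + 2660 = \frac{13725182}{5157}$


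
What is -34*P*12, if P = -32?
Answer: 13056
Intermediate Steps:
-34*P*12 = -34*(-32)*12 = 1088*12 = 13056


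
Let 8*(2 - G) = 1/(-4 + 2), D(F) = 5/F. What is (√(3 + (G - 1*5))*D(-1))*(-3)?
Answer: 15/4 ≈ 3.7500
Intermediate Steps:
G = 33/16 (G = 2 - 1/(8*(-4 + 2)) = 2 - ⅛/(-2) = 2 - ⅛*(-½) = 2 + 1/16 = 33/16 ≈ 2.0625)
(√(3 + (G - 1*5))*D(-1))*(-3) = (√(3 + (33/16 - 1*5))*(5/(-1)))*(-3) = (√(3 + (33/16 - 5))*(5*(-1)))*(-3) = (√(3 - 47/16)*(-5))*(-3) = (√(1/16)*(-5))*(-3) = ((¼)*(-5))*(-3) = -5/4*(-3) = 15/4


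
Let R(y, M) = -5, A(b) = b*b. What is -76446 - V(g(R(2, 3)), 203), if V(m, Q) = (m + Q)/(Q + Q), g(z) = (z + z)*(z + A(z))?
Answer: -31037079/406 ≈ -76446.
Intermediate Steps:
A(b) = b**2
g(z) = 2*z*(z + z**2) (g(z) = (z + z)*(z + z**2) = (2*z)*(z + z**2) = 2*z*(z + z**2))
V(m, Q) = (Q + m)/(2*Q) (V(m, Q) = (Q + m)/((2*Q)) = (Q + m)*(1/(2*Q)) = (Q + m)/(2*Q))
-76446 - V(g(R(2, 3)), 203) = -76446 - (203 + 2*(-5)**2*(1 - 5))/(2*203) = -76446 - (203 + 2*25*(-4))/(2*203) = -76446 - (203 - 200)/(2*203) = -76446 - 3/(2*203) = -76446 - 1*3/406 = -76446 - 3/406 = -31037079/406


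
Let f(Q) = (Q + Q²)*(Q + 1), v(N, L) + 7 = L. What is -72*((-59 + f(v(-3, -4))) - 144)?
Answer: 93816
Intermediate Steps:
v(N, L) = -7 + L
f(Q) = (1 + Q)*(Q + Q²) (f(Q) = (Q + Q²)*(1 + Q) = (1 + Q)*(Q + Q²))
-72*((-59 + f(v(-3, -4))) - 144) = -72*((-59 + (-7 - 4)*(1 + (-7 - 4)² + 2*(-7 - 4))) - 144) = -72*((-59 - 11*(1 + (-11)² + 2*(-11))) - 144) = -72*((-59 - 11*(1 + 121 - 22)) - 144) = -72*((-59 - 11*100) - 144) = -72*((-59 - 1100) - 144) = -72*(-1159 - 144) = -72*(-1303) = 93816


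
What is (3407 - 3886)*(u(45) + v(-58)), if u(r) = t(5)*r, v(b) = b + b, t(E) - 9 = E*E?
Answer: -677306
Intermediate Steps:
t(E) = 9 + E² (t(E) = 9 + E*E = 9 + E²)
v(b) = 2*b
u(r) = 34*r (u(r) = (9 + 5²)*r = (9 + 25)*r = 34*r)
(3407 - 3886)*(u(45) + v(-58)) = (3407 - 3886)*(34*45 + 2*(-58)) = -479*(1530 - 116) = -479*1414 = -677306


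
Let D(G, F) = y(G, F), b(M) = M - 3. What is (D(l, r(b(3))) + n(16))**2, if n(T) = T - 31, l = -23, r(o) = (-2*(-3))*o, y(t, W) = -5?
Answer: 400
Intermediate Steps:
b(M) = -3 + M
r(o) = 6*o
D(G, F) = -5
n(T) = -31 + T
(D(l, r(b(3))) + n(16))**2 = (-5 + (-31 + 16))**2 = (-5 - 15)**2 = (-20)**2 = 400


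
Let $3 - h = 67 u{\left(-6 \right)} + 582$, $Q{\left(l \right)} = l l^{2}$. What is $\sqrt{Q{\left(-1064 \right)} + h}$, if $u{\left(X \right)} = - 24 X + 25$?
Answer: $i \sqrt{1204562046} \approx 34707.0 i$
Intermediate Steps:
$Q{\left(l \right)} = l^{3}$
$u{\left(X \right)} = 25 - 24 X$
$h = -11902$ ($h = 3 - \left(67 \left(25 - -144\right) + 582\right) = 3 - \left(67 \left(25 + 144\right) + 582\right) = 3 - \left(67 \cdot 169 + 582\right) = 3 - \left(11323 + 582\right) = 3 - 11905 = -11902$)
$\sqrt{Q{\left(-1064 \right)} + h} = \sqrt{\left(-1064\right)^{3} - 11902} = \sqrt{-1204550144 - 11902} = \sqrt{-1204562046} = i \sqrt{1204562046}$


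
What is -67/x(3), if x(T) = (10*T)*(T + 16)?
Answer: -67/570 ≈ -0.11754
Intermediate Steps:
x(T) = 10*T*(16 + T) (x(T) = (10*T)*(16 + T) = 10*T*(16 + T))
-67/x(3) = -67*1/(30*(16 + 3)) = -67/(10*3*19) = -67/570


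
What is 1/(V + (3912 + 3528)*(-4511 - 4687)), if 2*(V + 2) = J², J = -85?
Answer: -2/136859019 ≈ -1.4614e-8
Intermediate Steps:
V = 7221/2 (V = -2 + (½)*(-85)² = -2 + (½)*7225 = -2 + 7225/2 = 7221/2 ≈ 3610.5)
1/(V + (3912 + 3528)*(-4511 - 4687)) = 1/(7221/2 + (3912 + 3528)*(-4511 - 4687)) = 1/(7221/2 + 7440*(-9198)) = 1/(7221/2 - 68433120) = 1/(-136859019/2) = -2/136859019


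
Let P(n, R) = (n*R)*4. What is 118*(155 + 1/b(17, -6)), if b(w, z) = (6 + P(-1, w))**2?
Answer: 35153439/1922 ≈ 18290.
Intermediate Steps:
P(n, R) = 4*R*n (P(n, R) = (R*n)*4 = 4*R*n)
b(w, z) = (6 - 4*w)**2 (b(w, z) = (6 + 4*w*(-1))**2 = (6 - 4*w)**2)
118*(155 + 1/b(17, -6)) = 118*(155 + 1/(4*(3 - 2*17)**2)) = 118*(155 + 1/(4*(3 - 34)**2)) = 118*(155 + 1/(4*(-31)**2)) = 118*(155 + 1/(4*961)) = 118*(155 + 1/3844) = 118*(595821/3844) = 35153439/1922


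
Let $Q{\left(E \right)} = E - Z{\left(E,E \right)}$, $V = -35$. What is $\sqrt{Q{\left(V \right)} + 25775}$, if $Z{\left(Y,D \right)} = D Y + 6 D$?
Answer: $5 \sqrt{989} \approx 157.24$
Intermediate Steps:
$Z{\left(Y,D \right)} = 6 D + D Y$
$Q{\left(E \right)} = E - E \left(6 + E\right)$
$\sqrt{Q{\left(V \right)} + 25775} = \sqrt{- 35 \left(-5 - -35\right) + 25775} = \sqrt{- 35 \left(-5 + 35\right) + 25775} = \sqrt{\left(-35\right) 30 + 25775} = \sqrt{-1050 + 25775} = \sqrt{24725} = 5 \sqrt{989}$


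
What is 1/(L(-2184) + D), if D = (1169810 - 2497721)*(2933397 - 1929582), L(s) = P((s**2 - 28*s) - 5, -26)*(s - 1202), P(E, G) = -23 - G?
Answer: -1/1332976990623 ≈ -7.5020e-13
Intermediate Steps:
L(s) = -3606 + 3*s (L(s) = (-23 - 1*(-26))*(s - 1202) = (-23 + 26)*(-1202 + s) = 3*(-1202 + s) = -3606 + 3*s)
D = -1332976980465 (D = -1327911*1003815 = -1332976980465)
1/(L(-2184) + D) = 1/((-3606 + 3*(-2184)) - 1332976980465) = 1/((-3606 - 6552) - 1332976980465) = 1/(-10158 - 1332976980465) = 1/(-1332976990623) = -1/1332976990623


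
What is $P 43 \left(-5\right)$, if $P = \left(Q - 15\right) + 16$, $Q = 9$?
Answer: $-2150$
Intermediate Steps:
$P = 10$ ($P = \left(9 - 15\right) + 16 = -6 + 16 = 10$)
$P 43 \left(-5\right) = 10 \cdot 43 \left(-5\right) = 430 \left(-5\right) = -2150$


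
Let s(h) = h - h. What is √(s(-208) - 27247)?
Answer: I*√27247 ≈ 165.07*I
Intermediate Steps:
s(h) = 0
√(s(-208) - 27247) = √(0 - 27247) = √(-27247) = I*√27247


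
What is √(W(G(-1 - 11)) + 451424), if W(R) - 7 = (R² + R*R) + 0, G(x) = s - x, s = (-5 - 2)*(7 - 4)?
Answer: 3*√50177 ≈ 672.01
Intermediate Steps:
s = -21 (s = -7*3 = -21)
G(x) = -21 - x
W(R) = 7 + 2*R² (W(R) = 7 + ((R² + R*R) + 0) = 7 + ((R² + R²) + 0) = 7 + (2*R² + 0) = 7 + 2*R²)
√(W(G(-1 - 11)) + 451424) = √((7 + 2*(-21 - (-1 - 11))²) + 451424) = √((7 + 2*(-21 - 1*(-12))²) + 451424) = √((7 + 2*(-21 + 12)²) + 451424) = √((7 + 2*(-9)²) + 451424) = √((7 + 2*81) + 451424) = √((7 + 162) + 451424) = √(169 + 451424) = √451593 = 3*√50177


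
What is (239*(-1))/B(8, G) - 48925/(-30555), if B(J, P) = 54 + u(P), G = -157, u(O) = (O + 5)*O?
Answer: 232577101/146162898 ≈ 1.5912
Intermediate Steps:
u(O) = O*(5 + O) (u(O) = (5 + O)*O = O*(5 + O))
B(J, P) = 54 + P*(5 + P)
(239*(-1))/B(8, G) - 48925/(-30555) = (239*(-1))/(54 - 157*(5 - 157)) - 48925/(-30555) = -239/(54 - 157*(-152)) - 48925*(-1/30555) = -239/(54 + 23864) + 9785/6111 = -239/23918 + 9785/6111 = 232577101/146162898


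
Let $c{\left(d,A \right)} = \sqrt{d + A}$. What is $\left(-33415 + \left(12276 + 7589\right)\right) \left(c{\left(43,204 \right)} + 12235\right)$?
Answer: $-165784250 - 13550 \sqrt{247} \approx -1.66 \cdot 10^{8}$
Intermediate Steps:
$c{\left(d,A \right)} = \sqrt{A + d}$
$\left(-33415 + \left(12276 + 7589\right)\right) \left(c{\left(43,204 \right)} + 12235\right) = \left(-33415 + \left(12276 + 7589\right)\right) \left(\sqrt{204 + 43} + 12235\right) = \left(-33415 + 19865\right) \left(\sqrt{247} + 12235\right) = - 13550 \left(12235 + \sqrt{247}\right) = -165784250 - 13550 \sqrt{247}$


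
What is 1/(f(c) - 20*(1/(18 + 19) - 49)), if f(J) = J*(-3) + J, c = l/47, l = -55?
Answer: 1739/1707350 ≈ 0.0010185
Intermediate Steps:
c = -55/47 ≈ -1.1702
f(J) = -2*J (f(J) = -3*J + J = -2*J)
1/(f(c) - 20*(1/(18 + 19) - 49)) = 1/(-2*(-55/47) - 20*(1/(18 + 19) - 49)) = 1/(110/47 - 20*(1/37 - 49)) = 1/(110/47 - 20*(-1812/37)) = 1/(110/47 + 36240/37) = 1/(1707350/1739) = 1739/1707350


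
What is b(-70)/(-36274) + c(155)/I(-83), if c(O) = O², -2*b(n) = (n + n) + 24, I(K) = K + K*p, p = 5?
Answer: -435755867/9032226 ≈ -48.245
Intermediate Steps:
I(K) = 6*K (I(K) = K + K*5 = K + 5*K = 6*K)
b(n) = -12 - n (b(n) = -((n + n) + 24)/2 = -(2*n + 24)/2 = -(24 + 2*n)/2 = -12 - n)
b(-70)/(-36274) + c(155)/I(-83) = (-12 - 1*(-70))/(-36274) + 155²/((6*(-83))) = (-12 + 70)*(-1/36274) + 24025/(-498) = 58*(-1/36274) + 24025*(-1/498) = -29/18137 - 24025/498 = -435755867/9032226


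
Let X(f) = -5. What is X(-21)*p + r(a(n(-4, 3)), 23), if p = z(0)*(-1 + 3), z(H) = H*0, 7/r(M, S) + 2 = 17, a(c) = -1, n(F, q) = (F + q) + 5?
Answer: 7/15 ≈ 0.46667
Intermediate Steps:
n(F, q) = 5 + F + q
r(M, S) = 7/15 (r(M, S) = 7/(-2 + 17) = 7/15)
z(H) = 0
p = 0 (p = 0*(-1 + 3) = 0*2 = 0)
X(-21)*p + r(a(n(-4, 3)), 23) = -5*0 + 7/15 = 0 + 7/15 = 7/15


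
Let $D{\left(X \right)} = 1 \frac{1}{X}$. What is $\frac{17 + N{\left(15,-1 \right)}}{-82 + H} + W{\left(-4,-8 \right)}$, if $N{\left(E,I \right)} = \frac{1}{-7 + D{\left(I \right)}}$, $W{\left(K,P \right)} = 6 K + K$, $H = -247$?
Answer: $- \frac{73831}{2632} \approx -28.051$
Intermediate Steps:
$D{\left(X \right)} = \frac{1}{X}$
$W{\left(K,P \right)} = 7 K$
$N{\left(E,I \right)} = \frac{1}{-7 + \frac{1}{I}}$
$\frac{17 + N{\left(15,-1 \right)}}{-82 + H} + W{\left(-4,-8 \right)} = \frac{17 - - \frac{1}{-1 + 7 \left(-1\right)}}{-82 - 247} + 7 \left(-4\right) = \frac{17 - - \frac{1}{-1 - 7}}{-329} - 28 = \left(17 - - \frac{1}{-8}\right) \left(- \frac{1}{329}\right) - 28 = \left(17 - \left(-1\right) \left(- \frac{1}{8}\right)\right) \left(- \frac{1}{329}\right) - 28 = \left(17 - \frac{1}{8}\right) \left(- \frac{1}{329}\right) - 28 = \frac{135}{8} \left(- \frac{1}{329}\right) - 28 = - \frac{135}{2632} - 28 = - \frac{73831}{2632}$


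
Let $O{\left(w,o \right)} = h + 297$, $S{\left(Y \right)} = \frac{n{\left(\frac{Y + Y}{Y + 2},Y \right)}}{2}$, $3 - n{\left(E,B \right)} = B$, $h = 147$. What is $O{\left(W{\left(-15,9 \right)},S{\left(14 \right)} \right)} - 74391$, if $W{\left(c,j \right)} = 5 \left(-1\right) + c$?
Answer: $-73947$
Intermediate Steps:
$n{\left(E,B \right)} = 3 - B$
$W{\left(c,j \right)} = -5 + c$
$S{\left(Y \right)} = \frac{3}{2} - \frac{Y}{2}$ ($S{\left(Y \right)} = \frac{3 - Y}{2} = \left(3 - Y\right) \frac{1}{2} = \frac{3}{2} - \frac{Y}{2}$)
$O{\left(w,o \right)} = 444$ ($O{\left(w,o \right)} = 147 + 297 = 444$)
$O{\left(W{\left(-15,9 \right)},S{\left(14 \right)} \right)} - 74391 = 444 - 74391 = -73947$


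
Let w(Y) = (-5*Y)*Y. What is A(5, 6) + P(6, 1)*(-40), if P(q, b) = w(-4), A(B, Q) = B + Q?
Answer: 3211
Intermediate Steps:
w(Y) = -5*Y**2
P(q, b) = -80 (P(q, b) = -5*(-4)**2 = -5*16 = -80)
A(5, 6) + P(6, 1)*(-40) = (5 + 6) - 80*(-40) = 11 + 3200 = 3211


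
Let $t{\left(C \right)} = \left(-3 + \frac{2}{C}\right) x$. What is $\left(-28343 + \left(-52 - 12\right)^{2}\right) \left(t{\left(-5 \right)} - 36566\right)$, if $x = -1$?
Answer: $\frac{4432666811}{5} \approx 8.8653 \cdot 10^{8}$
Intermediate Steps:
$t{\left(C \right)} = 3 - \frac{2}{C}$ ($t{\left(C \right)} = \left(-3 + \frac{2}{C}\right) \left(-1\right) = 3 - \frac{2}{C}$)
$\left(-28343 + \left(-52 - 12\right)^{2}\right) \left(t{\left(-5 \right)} - 36566\right) = \left(-28343 + \left(-52 - 12\right)^{2}\right) \left(\left(3 - \frac{2}{-5}\right) - 36566\right) = \left(-28343 + \left(-64\right)^{2}\right) \left(\left(3 - - \frac{2}{5}\right) - 36566\right) = \left(-28343 + 4096\right) \left(\left(3 + \frac{2}{5}\right) - 36566\right) = - 24247 \left(\frac{17}{5} - 36566\right) = \left(-24247\right) \left(- \frac{182813}{5}\right) = \frac{4432666811}{5}$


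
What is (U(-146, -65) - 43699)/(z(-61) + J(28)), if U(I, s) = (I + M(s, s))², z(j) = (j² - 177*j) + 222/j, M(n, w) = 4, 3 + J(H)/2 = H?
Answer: -159515/98714 ≈ -1.6159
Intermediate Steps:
J(H) = -6 + 2*H
z(j) = j² - 177*j + 222/j
U(I, s) = (4 + I)² (U(I, s) = (I + 4)² = (4 + I)²)
(U(-146, -65) - 43699)/(z(-61) + J(28)) = ((4 - 146)² - 43699)/((222 + (-61)²*(-177 - 61))/(-61) + (-6 + 2*28)) = ((-142)² - 43699)/(-(222 + 3721*(-238))/61 + (-6 + 56)) = (20164 - 43699)/(-(222 - 885598)/61 + 50) = -23535/(-1/61*(-885376) + 50) = -23535/(885376/61 + 50) = -23535/888426/61 = -23535*61/888426 = -159515/98714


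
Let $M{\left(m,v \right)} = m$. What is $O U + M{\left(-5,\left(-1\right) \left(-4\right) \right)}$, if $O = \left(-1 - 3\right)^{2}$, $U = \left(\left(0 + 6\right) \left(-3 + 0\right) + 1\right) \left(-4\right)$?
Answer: $1083$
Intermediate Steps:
$U = 68$ ($U = \left(6 \left(-3\right) + 1\right) \left(-4\right) = \left(-18 + 1\right) \left(-4\right) = \left(-17\right) \left(-4\right) = 68$)
$O = 16$ ($O = \left(-4\right)^{2} = 16$)
$O U + M{\left(-5,\left(-1\right) \left(-4\right) \right)} = 16 \cdot 68 - 5 = 1088 - 5 = 1083$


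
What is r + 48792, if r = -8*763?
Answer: 42688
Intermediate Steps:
r = -6104
r + 48792 = -6104 + 48792 = 42688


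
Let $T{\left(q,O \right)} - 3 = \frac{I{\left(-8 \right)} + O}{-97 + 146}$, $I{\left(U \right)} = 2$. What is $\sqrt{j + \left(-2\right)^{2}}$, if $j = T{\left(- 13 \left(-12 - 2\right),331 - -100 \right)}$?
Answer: $\frac{2 \sqrt{194}}{7} \approx 3.9795$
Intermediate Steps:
$T{\left(q,O \right)} = \frac{149}{49} + \frac{O}{49}$ ($T{\left(q,O \right)} = 3 + \frac{2 + O}{-97 + 146} = 3 + \frac{2 + O}{49} = 3 + \left(2 + O\right) \frac{1}{49} = 3 + \left(\frac{2}{49} + \frac{O}{49}\right) = \frac{149}{49} + \frac{O}{49}$)
$j = \frac{580}{49}$ ($j = \frac{149}{49} + \frac{331 - -100}{49} = \frac{149}{49} + \frac{331 + 100}{49} = \frac{149}{49} + \frac{1}{49} \cdot 431 = \frac{149}{49} + \frac{431}{49} = \frac{580}{49} \approx 11.837$)
$\sqrt{j + \left(-2\right)^{2}} = \sqrt{\frac{580}{49} + \left(-2\right)^{2}} = \sqrt{\frac{580}{49} + 4} = \sqrt{\frac{776}{49}} = \frac{2 \sqrt{194}}{7}$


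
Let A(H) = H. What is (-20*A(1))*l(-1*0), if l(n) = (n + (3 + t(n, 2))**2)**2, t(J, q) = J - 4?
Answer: -20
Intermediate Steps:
t(J, q) = -4 + J
l(n) = (n + (-1 + n)**2)**2 (l(n) = (n + (3 + (-4 + n))**2)**2 = (n + (-1 + n)**2)**2)
(-20*A(1))*l(-1*0) = (-20*1)*(-1*0 + (-1 - 1*0)**2)**2 = -20*(0 + (-1 + 0)**2)**2 = -20*(0 + (-1)**2)**2 = -20*(0 + 1)**2 = -20*1**2 = -20*1 = -20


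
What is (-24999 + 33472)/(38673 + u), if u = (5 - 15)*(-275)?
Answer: 8473/41423 ≈ 0.20455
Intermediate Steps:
u = 2750 (u = -10*(-275) = 2750)
(-24999 + 33472)/(38673 + u) = (-24999 + 33472)/(38673 + 2750) = 8473/41423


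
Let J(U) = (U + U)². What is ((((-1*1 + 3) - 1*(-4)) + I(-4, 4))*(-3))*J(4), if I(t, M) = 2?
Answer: -1536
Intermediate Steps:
J(U) = 4*U² (J(U) = (2*U)² = 4*U²)
((((-1*1 + 3) - 1*(-4)) + I(-4, 4))*(-3))*J(4) = ((((-1*1 + 3) - 1*(-4)) + 2)*(-3))*(4*4²) = ((((-1 + 3) + 4) + 2)*(-3))*(4*16) = (((2 + 4) + 2)*(-3))*64 = ((6 + 2)*(-3))*64 = (8*(-3))*64 = -24*64 = -1536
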